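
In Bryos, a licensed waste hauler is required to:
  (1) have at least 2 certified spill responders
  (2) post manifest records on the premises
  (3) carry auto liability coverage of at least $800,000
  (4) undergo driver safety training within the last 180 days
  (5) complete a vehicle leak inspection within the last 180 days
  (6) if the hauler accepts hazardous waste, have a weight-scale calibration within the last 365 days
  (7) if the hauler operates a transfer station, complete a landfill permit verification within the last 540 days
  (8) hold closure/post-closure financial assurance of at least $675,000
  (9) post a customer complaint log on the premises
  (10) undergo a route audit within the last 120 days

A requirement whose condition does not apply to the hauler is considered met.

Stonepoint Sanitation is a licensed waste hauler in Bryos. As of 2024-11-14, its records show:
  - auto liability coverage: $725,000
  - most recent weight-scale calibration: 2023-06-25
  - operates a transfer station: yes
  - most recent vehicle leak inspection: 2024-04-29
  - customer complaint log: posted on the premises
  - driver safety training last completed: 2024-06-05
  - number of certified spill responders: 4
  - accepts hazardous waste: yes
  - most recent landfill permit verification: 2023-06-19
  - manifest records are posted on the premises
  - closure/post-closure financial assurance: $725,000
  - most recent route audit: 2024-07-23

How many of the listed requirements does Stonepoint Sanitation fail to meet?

1. certified spill responders 4 ≥ 2 → met
2. manifest records present → met
3. auto liability coverage $725,000 < $800,000 → not met
4. driver safety training 162 days ago vs limit 180 → met
5. vehicle leak inspection 199 days ago vs limit 180 → not met
6. condition 'accepts hazardous waste' holds; weight-scale calibration 508 days ago vs limit 365 → not met
7. condition 'operates a transfer station' holds; landfill permit verification 514 days ago vs limit 540 → met
8. closure/post-closure financial assurance $725,000 ≥ $675,000 → met
9. customer complaint log present → met
10. route audit 114 days ago vs limit 120 → met
Not met: 3 of 10

3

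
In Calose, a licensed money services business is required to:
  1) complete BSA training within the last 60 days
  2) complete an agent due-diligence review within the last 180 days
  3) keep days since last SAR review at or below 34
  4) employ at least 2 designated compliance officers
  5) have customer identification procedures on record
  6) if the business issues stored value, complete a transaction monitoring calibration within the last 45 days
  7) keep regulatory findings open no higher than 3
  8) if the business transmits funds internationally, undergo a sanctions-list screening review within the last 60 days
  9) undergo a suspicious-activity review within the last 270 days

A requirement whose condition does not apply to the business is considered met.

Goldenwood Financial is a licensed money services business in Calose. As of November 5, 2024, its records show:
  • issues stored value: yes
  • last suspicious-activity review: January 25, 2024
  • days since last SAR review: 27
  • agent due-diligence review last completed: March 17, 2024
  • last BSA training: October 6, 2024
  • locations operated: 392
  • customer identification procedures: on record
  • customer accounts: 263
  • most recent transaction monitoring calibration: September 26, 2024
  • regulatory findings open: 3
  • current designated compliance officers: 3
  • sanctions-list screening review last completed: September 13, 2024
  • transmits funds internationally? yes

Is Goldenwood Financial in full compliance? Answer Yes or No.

No

1. BSA training 30 days ago vs limit 60 → met
2. agent due-diligence review 233 days ago vs limit 180 → not met
3. days since last SAR review 27 ≤ 34 → met
4. designated compliance officers 3 ≥ 2 → met
5. customer identification procedures present → met
6. condition 'issues stored value' holds; transaction monitoring calibration 40 days ago vs limit 45 → met
7. regulatory findings open 3 ≤ 3 → met
8. condition 'transmits funds internationally' holds; sanctions-list screening review 53 days ago vs limit 60 → met
9. suspicious-activity review 285 days ago vs limit 270 → not met
Not met: 2, 9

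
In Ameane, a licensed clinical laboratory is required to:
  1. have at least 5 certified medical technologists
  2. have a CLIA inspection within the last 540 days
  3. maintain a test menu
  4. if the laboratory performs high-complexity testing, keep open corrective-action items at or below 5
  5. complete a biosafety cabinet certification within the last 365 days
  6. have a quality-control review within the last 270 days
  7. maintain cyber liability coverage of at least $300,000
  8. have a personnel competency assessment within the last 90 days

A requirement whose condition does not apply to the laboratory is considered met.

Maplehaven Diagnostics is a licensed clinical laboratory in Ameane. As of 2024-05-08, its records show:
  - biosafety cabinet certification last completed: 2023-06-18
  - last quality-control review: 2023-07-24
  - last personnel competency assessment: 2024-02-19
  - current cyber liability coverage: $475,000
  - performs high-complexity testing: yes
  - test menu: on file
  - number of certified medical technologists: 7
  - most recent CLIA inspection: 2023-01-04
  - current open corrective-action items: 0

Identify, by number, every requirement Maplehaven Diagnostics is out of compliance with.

6

1. certified medical technologists 7 ≥ 5 → met
2. CLIA inspection 490 days ago vs limit 540 → met
3. test menu present → met
4. condition 'performs high-complexity testing' holds; open corrective-action items 0 ≤ 5 → met
5. biosafety cabinet certification 325 days ago vs limit 365 → met
6. quality-control review 289 days ago vs limit 270 → not met
7. cyber liability coverage $475,000 ≥ $300,000 → met
8. personnel competency assessment 79 days ago vs limit 90 → met
Not met: 6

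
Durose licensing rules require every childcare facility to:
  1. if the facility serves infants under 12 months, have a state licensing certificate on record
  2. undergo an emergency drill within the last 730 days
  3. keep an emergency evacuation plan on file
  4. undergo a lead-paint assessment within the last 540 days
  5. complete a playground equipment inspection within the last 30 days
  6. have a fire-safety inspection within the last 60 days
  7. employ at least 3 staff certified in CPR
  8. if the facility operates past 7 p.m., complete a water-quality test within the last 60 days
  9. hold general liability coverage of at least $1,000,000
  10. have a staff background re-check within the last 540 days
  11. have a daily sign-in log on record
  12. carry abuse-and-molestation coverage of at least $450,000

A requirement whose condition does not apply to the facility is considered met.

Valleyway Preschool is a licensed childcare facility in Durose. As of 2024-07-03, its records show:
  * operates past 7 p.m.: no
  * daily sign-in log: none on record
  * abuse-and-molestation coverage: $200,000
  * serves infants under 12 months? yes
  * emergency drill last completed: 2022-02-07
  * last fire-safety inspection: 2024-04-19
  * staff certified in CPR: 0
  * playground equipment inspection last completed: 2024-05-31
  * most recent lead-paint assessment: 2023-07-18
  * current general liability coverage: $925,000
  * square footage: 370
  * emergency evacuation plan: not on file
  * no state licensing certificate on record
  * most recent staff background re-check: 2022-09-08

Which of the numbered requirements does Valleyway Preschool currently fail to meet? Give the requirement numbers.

1. condition 'serves infants under 12 months' holds; state licensing certificate absent → not met
2. emergency drill 877 days ago vs limit 730 → not met
3. emergency evacuation plan absent → not met
4. lead-paint assessment 351 days ago vs limit 540 → met
5. playground equipment inspection 33 days ago vs limit 30 → not met
6. fire-safety inspection 75 days ago vs limit 60 → not met
7. staff certified in CPR 0 < 3 → not met
8. condition 'operates past 7 p.m.' does not hold → requirement n/a → met
9. general liability coverage $925,000 < $1,000,000 → not met
10. staff background re-check 664 days ago vs limit 540 → not met
11. daily sign-in log absent → not met
12. abuse-and-molestation coverage $200,000 < $450,000 → not met
Not met: 1, 2, 3, 5, 6, 7, 9, 10, 11, 12

1, 2, 3, 5, 6, 7, 9, 10, 11, 12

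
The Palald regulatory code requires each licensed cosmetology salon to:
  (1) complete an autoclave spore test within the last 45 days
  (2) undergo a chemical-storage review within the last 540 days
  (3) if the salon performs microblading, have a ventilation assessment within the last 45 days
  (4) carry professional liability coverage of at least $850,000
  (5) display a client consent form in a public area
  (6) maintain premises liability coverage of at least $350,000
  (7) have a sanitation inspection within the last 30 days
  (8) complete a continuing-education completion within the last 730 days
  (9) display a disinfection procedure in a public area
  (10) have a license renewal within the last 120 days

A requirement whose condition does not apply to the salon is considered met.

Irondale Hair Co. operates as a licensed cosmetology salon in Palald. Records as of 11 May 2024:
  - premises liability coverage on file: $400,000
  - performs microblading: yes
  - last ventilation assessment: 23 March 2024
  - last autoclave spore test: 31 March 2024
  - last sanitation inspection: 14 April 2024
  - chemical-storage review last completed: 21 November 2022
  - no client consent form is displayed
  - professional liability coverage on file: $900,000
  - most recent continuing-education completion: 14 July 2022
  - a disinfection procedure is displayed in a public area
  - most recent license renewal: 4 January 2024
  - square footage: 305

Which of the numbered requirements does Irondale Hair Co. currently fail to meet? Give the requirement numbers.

1. autoclave spore test 41 days ago vs limit 45 → met
2. chemical-storage review 537 days ago vs limit 540 → met
3. condition 'performs microblading' holds; ventilation assessment 49 days ago vs limit 45 → not met
4. professional liability coverage $900,000 ≥ $850,000 → met
5. client consent form absent → not met
6. premises liability coverage $400,000 ≥ $350,000 → met
7. sanitation inspection 27 days ago vs limit 30 → met
8. continuing-education completion 667 days ago vs limit 730 → met
9. disinfection procedure present → met
10. license renewal 128 days ago vs limit 120 → not met
Not met: 3, 5, 10

3, 5, 10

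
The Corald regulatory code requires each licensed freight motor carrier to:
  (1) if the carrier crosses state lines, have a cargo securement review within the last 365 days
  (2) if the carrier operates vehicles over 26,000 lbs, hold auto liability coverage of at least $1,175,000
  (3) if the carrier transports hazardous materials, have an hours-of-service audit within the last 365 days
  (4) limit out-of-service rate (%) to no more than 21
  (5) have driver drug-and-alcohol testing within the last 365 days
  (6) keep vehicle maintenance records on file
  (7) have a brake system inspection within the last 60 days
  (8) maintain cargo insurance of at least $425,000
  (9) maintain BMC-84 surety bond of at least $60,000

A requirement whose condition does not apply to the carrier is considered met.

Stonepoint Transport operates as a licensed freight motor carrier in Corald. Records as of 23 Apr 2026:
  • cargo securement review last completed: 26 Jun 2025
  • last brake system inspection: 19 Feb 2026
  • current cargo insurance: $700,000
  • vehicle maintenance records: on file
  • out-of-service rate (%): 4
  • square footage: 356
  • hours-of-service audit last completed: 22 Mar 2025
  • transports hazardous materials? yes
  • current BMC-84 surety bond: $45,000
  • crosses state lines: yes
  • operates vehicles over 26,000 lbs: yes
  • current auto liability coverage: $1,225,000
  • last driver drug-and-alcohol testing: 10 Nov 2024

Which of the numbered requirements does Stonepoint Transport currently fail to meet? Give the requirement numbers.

1. condition 'crosses state lines' holds; cargo securement review 301 days ago vs limit 365 → met
2. condition 'operates vehicles over 26,000 lbs' holds; auto liability coverage $1,225,000 ≥ $1,175,000 → met
3. condition 'transports hazardous materials' holds; hours-of-service audit 397 days ago vs limit 365 → not met
4. out-of-service rate (%) 4 ≤ 21 → met
5. driver drug-and-alcohol testing 529 days ago vs limit 365 → not met
6. vehicle maintenance records present → met
7. brake system inspection 63 days ago vs limit 60 → not met
8. cargo insurance $700,000 ≥ $425,000 → met
9. BMC-84 surety bond $45,000 < $60,000 → not met
Not met: 3, 5, 7, 9

3, 5, 7, 9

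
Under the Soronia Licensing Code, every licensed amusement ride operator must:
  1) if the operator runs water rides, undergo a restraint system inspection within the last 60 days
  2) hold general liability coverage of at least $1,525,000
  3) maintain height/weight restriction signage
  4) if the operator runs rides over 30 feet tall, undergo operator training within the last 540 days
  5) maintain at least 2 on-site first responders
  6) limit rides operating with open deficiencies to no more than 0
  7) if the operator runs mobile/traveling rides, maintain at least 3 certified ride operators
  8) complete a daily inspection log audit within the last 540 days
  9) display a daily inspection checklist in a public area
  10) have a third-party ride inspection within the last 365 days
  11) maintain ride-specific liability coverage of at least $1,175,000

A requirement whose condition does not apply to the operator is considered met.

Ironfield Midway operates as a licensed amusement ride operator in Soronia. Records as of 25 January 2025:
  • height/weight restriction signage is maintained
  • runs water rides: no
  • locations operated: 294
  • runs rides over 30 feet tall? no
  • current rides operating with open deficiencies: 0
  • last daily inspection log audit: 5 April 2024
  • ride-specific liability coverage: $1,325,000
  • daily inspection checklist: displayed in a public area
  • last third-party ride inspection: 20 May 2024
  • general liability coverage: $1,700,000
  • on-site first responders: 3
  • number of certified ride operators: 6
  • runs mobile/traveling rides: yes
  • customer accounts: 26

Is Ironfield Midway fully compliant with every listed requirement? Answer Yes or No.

1. condition 'runs water rides' does not hold → requirement n/a → met
2. general liability coverage $1,700,000 ≥ $1,525,000 → met
3. height/weight restriction signage present → met
4. condition 'runs rides over 30 feet tall' does not hold → requirement n/a → met
5. on-site first responders 3 ≥ 2 → met
6. rides operating with open deficiencies 0 ≤ 0 → met
7. condition 'runs mobile/traveling rides' holds; certified ride operators 6 ≥ 3 → met
8. daily inspection log audit 295 days ago vs limit 540 → met
9. daily inspection checklist present → met
10. third-party ride inspection 250 days ago vs limit 365 → met
11. ride-specific liability coverage $1,325,000 ≥ $1,175,000 → met
All met.

Yes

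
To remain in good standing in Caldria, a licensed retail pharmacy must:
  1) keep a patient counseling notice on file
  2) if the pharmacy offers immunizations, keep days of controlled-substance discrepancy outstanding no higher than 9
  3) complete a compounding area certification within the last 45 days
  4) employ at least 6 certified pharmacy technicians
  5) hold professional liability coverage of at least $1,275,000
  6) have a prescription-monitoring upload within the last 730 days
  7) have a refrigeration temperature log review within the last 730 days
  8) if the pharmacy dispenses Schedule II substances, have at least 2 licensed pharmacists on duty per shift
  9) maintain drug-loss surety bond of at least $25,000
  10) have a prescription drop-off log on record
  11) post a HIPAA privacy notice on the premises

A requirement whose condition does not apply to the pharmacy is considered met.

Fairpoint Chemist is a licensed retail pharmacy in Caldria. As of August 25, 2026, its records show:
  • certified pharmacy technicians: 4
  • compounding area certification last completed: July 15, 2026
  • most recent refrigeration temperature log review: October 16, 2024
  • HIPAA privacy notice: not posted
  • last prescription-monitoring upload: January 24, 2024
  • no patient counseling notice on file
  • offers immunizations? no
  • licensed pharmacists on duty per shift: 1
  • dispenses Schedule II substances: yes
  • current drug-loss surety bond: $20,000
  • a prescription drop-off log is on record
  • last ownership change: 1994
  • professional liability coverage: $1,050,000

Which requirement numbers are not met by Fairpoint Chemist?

1. patient counseling notice absent → not met
2. condition 'offers immunizations' does not hold → requirement n/a → met
3. compounding area certification 41 days ago vs limit 45 → met
4. certified pharmacy technicians 4 < 6 → not met
5. professional liability coverage $1,050,000 < $1,275,000 → not met
6. prescription-monitoring upload 944 days ago vs limit 730 → not met
7. refrigeration temperature log review 678 days ago vs limit 730 → met
8. condition 'dispenses Schedule II substances' holds; licensed pharmacists on duty per shift 1 < 2 → not met
9. drug-loss surety bond $20,000 < $25,000 → not met
10. prescription drop-off log present → met
11. HIPAA privacy notice absent → not met
Not met: 1, 4, 5, 6, 8, 9, 11

1, 4, 5, 6, 8, 9, 11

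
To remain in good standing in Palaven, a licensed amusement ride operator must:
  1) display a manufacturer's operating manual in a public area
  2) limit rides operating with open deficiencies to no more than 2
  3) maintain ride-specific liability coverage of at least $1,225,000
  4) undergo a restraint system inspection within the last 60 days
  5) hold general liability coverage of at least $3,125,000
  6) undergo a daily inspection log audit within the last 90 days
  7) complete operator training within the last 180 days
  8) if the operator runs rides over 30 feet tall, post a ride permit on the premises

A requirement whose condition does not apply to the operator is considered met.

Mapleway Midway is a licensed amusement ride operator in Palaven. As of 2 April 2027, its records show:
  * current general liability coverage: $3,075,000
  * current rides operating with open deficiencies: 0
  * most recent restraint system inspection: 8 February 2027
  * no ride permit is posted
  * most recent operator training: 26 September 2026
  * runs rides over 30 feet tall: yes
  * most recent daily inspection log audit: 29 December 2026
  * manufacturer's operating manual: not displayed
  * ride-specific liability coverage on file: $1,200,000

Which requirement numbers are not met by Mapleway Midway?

1. manufacturer's operating manual absent → not met
2. rides operating with open deficiencies 0 ≤ 2 → met
3. ride-specific liability coverage $1,200,000 < $1,225,000 → not met
4. restraint system inspection 53 days ago vs limit 60 → met
5. general liability coverage $3,075,000 < $3,125,000 → not met
6. daily inspection log audit 94 days ago vs limit 90 → not met
7. operator training 188 days ago vs limit 180 → not met
8. condition 'runs rides over 30 feet tall' holds; ride permit absent → not met
Not met: 1, 3, 5, 6, 7, 8

1, 3, 5, 6, 7, 8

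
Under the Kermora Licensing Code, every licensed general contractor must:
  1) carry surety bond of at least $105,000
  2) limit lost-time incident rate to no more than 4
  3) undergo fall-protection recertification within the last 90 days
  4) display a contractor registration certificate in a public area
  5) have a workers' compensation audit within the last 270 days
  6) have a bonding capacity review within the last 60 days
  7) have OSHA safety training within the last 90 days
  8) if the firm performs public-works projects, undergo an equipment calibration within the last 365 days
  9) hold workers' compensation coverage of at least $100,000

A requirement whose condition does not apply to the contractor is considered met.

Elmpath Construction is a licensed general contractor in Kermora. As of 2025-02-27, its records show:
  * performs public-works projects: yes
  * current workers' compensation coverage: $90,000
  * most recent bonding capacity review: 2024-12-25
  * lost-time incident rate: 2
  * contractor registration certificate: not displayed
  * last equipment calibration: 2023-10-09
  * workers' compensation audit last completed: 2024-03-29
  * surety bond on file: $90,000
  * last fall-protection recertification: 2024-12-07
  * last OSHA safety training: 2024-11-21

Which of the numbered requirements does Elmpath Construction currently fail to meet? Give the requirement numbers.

1. surety bond $90,000 < $105,000 → not met
2. lost-time incident rate 2 ≤ 4 → met
3. fall-protection recertification 82 days ago vs limit 90 → met
4. contractor registration certificate absent → not met
5. workers' compensation audit 335 days ago vs limit 270 → not met
6. bonding capacity review 64 days ago vs limit 60 → not met
7. OSHA safety training 98 days ago vs limit 90 → not met
8. condition 'performs public-works projects' holds; equipment calibration 507 days ago vs limit 365 → not met
9. workers' compensation coverage $90,000 < $100,000 → not met
Not met: 1, 4, 5, 6, 7, 8, 9

1, 4, 5, 6, 7, 8, 9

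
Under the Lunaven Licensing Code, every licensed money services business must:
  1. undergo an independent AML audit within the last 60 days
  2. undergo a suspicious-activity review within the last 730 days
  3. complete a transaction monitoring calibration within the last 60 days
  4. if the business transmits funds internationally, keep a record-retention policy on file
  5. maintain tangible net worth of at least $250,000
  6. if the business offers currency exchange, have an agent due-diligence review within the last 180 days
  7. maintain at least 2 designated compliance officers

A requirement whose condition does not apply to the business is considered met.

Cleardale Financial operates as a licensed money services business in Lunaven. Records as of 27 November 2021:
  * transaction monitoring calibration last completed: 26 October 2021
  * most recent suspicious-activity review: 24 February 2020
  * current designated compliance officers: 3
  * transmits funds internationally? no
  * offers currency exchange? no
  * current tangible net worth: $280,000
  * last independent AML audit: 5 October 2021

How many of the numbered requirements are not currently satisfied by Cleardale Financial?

0

1. independent AML audit 53 days ago vs limit 60 → met
2. suspicious-activity review 642 days ago vs limit 730 → met
3. transaction monitoring calibration 32 days ago vs limit 60 → met
4. condition 'transmits funds internationally' does not hold → requirement n/a → met
5. tangible net worth $280,000 ≥ $250,000 → met
6. condition 'offers currency exchange' does not hold → requirement n/a → met
7. designated compliance officers 3 ≥ 2 → met
Not met: 0 of 7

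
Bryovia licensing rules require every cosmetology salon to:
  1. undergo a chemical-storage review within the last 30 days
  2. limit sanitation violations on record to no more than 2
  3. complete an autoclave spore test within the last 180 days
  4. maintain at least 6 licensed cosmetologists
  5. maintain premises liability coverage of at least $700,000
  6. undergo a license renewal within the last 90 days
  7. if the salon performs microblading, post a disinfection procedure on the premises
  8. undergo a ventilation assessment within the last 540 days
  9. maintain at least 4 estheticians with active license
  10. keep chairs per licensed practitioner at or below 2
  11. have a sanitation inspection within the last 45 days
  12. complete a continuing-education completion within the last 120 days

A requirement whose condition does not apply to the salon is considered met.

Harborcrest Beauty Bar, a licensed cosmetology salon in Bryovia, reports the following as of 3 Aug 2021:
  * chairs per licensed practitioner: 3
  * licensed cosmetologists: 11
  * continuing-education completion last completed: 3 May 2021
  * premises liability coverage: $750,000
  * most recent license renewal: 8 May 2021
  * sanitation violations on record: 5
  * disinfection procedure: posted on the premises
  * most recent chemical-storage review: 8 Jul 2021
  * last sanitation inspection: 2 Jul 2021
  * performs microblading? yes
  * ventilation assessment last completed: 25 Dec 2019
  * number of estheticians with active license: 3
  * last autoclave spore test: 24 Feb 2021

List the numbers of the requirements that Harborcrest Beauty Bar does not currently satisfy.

1. chemical-storage review 26 days ago vs limit 30 → met
2. sanitation violations on record 5 > 2 → not met
3. autoclave spore test 160 days ago vs limit 180 → met
4. licensed cosmetologists 11 ≥ 6 → met
5. premises liability coverage $750,000 ≥ $700,000 → met
6. license renewal 87 days ago vs limit 90 → met
7. condition 'performs microblading' holds; disinfection procedure present → met
8. ventilation assessment 587 days ago vs limit 540 → not met
9. estheticians with active license 3 < 4 → not met
10. chairs per licensed practitioner 3 > 2 → not met
11. sanitation inspection 32 days ago vs limit 45 → met
12. continuing-education completion 92 days ago vs limit 120 → met
Not met: 2, 8, 9, 10

2, 8, 9, 10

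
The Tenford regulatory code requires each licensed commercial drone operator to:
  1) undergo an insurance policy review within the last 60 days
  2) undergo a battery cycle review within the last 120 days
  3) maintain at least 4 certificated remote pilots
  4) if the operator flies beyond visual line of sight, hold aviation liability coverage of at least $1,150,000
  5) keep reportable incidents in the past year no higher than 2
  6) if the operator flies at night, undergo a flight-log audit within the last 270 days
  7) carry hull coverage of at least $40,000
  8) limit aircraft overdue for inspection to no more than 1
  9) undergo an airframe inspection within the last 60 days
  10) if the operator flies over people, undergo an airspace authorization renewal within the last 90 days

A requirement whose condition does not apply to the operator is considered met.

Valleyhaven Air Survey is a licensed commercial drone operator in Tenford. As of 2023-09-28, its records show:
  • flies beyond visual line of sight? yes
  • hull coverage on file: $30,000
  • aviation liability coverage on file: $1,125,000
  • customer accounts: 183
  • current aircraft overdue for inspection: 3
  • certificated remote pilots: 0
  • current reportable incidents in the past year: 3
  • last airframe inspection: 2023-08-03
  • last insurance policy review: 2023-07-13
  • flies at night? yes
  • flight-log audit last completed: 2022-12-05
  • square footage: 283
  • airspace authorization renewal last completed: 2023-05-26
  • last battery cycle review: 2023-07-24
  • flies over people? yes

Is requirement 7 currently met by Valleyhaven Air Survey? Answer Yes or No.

7. hull coverage $30,000 < $40,000 → not met

No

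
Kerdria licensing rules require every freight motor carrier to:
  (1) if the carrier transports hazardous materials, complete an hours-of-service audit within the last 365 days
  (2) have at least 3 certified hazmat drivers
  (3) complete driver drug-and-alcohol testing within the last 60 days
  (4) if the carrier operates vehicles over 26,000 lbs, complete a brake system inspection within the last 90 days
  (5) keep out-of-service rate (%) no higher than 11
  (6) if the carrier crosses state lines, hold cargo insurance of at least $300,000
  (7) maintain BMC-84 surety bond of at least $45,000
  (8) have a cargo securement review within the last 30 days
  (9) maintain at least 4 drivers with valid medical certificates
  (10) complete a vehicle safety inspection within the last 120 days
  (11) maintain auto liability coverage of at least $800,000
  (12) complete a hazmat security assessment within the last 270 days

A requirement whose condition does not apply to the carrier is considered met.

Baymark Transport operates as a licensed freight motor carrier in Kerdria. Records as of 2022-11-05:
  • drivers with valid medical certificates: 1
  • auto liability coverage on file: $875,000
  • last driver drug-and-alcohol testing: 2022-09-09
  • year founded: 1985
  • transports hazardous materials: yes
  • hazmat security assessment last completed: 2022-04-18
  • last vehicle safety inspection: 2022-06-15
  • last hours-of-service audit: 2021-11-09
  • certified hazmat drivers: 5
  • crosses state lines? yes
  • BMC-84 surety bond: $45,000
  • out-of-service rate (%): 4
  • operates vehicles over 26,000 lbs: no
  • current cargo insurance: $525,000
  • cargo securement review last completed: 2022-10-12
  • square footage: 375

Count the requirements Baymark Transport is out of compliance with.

2

1. condition 'transports hazardous materials' holds; hours-of-service audit 361 days ago vs limit 365 → met
2. certified hazmat drivers 5 ≥ 3 → met
3. driver drug-and-alcohol testing 57 days ago vs limit 60 → met
4. condition 'operates vehicles over 26,000 lbs' does not hold → requirement n/a → met
5. out-of-service rate (%) 4 ≤ 11 → met
6. condition 'crosses state lines' holds; cargo insurance $525,000 ≥ $300,000 → met
7. BMC-84 surety bond $45,000 ≥ $45,000 → met
8. cargo securement review 24 days ago vs limit 30 → met
9. drivers with valid medical certificates 1 < 4 → not met
10. vehicle safety inspection 143 days ago vs limit 120 → not met
11. auto liability coverage $875,000 ≥ $800,000 → met
12. hazmat security assessment 201 days ago vs limit 270 → met
Not met: 2 of 12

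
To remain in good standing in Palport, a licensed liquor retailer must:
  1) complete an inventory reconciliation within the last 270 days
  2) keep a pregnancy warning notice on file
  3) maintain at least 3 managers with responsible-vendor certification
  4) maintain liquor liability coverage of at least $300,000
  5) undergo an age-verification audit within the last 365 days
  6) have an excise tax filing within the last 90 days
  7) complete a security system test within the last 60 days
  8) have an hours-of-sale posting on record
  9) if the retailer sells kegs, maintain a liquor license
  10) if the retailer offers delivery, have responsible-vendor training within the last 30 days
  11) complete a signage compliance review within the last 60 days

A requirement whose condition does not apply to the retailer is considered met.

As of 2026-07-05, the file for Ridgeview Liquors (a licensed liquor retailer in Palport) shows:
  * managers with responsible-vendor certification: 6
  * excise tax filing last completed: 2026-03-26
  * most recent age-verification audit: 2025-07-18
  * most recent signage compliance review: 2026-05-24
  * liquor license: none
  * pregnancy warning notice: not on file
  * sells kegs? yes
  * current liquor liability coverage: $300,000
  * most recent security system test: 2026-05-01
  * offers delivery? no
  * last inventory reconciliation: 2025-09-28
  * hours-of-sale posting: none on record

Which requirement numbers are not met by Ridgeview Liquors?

1, 2, 6, 7, 8, 9

1. inventory reconciliation 280 days ago vs limit 270 → not met
2. pregnancy warning notice absent → not met
3. managers with responsible-vendor certification 6 ≥ 3 → met
4. liquor liability coverage $300,000 ≥ $300,000 → met
5. age-verification audit 352 days ago vs limit 365 → met
6. excise tax filing 101 days ago vs limit 90 → not met
7. security system test 65 days ago vs limit 60 → not met
8. hours-of-sale posting absent → not met
9. condition 'sells kegs' holds; liquor license absent → not met
10. condition 'offers delivery' does not hold → requirement n/a → met
11. signage compliance review 42 days ago vs limit 60 → met
Not met: 1, 2, 6, 7, 8, 9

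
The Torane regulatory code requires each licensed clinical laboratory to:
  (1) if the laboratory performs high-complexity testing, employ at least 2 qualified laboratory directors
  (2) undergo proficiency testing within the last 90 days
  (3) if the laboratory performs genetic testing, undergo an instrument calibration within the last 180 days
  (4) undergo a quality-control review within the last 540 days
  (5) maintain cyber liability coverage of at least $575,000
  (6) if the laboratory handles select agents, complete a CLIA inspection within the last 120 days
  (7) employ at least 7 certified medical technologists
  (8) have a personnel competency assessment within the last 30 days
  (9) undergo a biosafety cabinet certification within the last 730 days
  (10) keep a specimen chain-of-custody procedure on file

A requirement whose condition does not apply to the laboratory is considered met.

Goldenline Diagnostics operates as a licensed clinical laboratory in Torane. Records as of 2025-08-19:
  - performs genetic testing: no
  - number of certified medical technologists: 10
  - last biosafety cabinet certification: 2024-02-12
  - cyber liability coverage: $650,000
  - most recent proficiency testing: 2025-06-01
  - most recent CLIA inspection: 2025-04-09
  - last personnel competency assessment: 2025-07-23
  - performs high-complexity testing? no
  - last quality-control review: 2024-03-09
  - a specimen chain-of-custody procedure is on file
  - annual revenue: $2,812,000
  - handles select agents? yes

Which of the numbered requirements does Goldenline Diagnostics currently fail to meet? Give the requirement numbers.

1. condition 'performs high-complexity testing' does not hold → requirement n/a → met
2. proficiency testing 79 days ago vs limit 90 → met
3. condition 'performs genetic testing' does not hold → requirement n/a → met
4. quality-control review 528 days ago vs limit 540 → met
5. cyber liability coverage $650,000 ≥ $575,000 → met
6. condition 'handles select agents' holds; CLIA inspection 132 days ago vs limit 120 → not met
7. certified medical technologists 10 ≥ 7 → met
8. personnel competency assessment 27 days ago vs limit 30 → met
9. biosafety cabinet certification 554 days ago vs limit 730 → met
10. specimen chain-of-custody procedure present → met
Not met: 6

6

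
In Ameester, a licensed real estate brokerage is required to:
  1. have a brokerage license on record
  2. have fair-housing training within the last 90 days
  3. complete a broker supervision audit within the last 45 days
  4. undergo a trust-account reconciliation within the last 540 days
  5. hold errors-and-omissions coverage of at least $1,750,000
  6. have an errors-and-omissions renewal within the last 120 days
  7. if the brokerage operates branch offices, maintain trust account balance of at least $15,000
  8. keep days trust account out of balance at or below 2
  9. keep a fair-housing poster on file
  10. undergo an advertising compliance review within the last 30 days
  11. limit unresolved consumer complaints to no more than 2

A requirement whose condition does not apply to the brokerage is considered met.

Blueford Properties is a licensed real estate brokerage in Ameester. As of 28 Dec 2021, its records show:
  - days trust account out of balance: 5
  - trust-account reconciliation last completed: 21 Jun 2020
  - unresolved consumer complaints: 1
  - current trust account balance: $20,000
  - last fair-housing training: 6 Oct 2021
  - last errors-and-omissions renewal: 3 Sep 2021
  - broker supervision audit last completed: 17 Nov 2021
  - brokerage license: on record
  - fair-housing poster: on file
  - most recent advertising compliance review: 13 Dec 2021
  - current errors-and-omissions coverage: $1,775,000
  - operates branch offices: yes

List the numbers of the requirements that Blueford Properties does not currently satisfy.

1. brokerage license present → met
2. fair-housing training 83 days ago vs limit 90 → met
3. broker supervision audit 41 days ago vs limit 45 → met
4. trust-account reconciliation 555 days ago vs limit 540 → not met
5. errors-and-omissions coverage $1,775,000 ≥ $1,750,000 → met
6. errors-and-omissions renewal 116 days ago vs limit 120 → met
7. condition 'operates branch offices' holds; trust account balance $20,000 ≥ $15,000 → met
8. days trust account out of balance 5 > 2 → not met
9. fair-housing poster present → met
10. advertising compliance review 15 days ago vs limit 30 → met
11. unresolved consumer complaints 1 ≤ 2 → met
Not met: 4, 8

4, 8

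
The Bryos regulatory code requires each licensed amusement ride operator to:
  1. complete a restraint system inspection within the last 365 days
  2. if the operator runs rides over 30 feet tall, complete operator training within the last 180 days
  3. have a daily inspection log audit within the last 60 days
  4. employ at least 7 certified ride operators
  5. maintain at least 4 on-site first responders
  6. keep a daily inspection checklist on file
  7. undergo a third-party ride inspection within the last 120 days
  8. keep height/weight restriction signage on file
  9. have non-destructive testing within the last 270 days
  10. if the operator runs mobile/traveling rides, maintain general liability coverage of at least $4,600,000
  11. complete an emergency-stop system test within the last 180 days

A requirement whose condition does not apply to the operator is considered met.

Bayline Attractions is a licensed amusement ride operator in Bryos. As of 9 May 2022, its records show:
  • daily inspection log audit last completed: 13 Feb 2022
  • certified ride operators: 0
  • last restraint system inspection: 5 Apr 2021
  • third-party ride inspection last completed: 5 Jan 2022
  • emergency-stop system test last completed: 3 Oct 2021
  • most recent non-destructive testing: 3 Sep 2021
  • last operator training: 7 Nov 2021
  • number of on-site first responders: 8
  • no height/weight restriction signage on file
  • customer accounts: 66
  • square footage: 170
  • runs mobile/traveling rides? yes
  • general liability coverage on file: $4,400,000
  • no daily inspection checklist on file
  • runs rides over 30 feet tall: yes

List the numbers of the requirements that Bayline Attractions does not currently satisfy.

1. restraint system inspection 399 days ago vs limit 365 → not met
2. condition 'runs rides over 30 feet tall' holds; operator training 183 days ago vs limit 180 → not met
3. daily inspection log audit 85 days ago vs limit 60 → not met
4. certified ride operators 0 < 7 → not met
5. on-site first responders 8 ≥ 4 → met
6. daily inspection checklist absent → not met
7. third-party ride inspection 124 days ago vs limit 120 → not met
8. height/weight restriction signage absent → not met
9. non-destructive testing 248 days ago vs limit 270 → met
10. condition 'runs mobile/traveling rides' holds; general liability coverage $4,400,000 < $4,600,000 → not met
11. emergency-stop system test 218 days ago vs limit 180 → not met
Not met: 1, 2, 3, 4, 6, 7, 8, 10, 11

1, 2, 3, 4, 6, 7, 8, 10, 11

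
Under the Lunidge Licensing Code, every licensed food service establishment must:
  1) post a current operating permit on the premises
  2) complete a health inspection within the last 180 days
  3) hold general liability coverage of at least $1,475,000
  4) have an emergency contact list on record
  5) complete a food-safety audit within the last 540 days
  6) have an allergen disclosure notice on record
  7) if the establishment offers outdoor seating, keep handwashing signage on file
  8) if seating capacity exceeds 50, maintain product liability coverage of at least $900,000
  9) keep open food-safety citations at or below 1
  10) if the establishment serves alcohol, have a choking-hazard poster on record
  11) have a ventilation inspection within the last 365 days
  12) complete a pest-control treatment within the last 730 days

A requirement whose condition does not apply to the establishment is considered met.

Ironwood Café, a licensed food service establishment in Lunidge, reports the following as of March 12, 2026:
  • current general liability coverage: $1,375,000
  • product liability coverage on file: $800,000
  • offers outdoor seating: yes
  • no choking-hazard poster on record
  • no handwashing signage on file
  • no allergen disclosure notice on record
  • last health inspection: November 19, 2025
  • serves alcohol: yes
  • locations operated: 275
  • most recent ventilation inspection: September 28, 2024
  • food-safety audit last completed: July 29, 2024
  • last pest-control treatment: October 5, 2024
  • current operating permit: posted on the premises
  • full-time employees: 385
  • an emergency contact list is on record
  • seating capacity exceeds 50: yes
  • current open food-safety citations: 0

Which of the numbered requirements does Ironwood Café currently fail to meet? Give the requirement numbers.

1. current operating permit present → met
2. health inspection 113 days ago vs limit 180 → met
3. general liability coverage $1,375,000 < $1,475,000 → not met
4. emergency contact list present → met
5. food-safety audit 591 days ago vs limit 540 → not met
6. allergen disclosure notice absent → not met
7. condition 'offers outdoor seating' holds; handwashing signage absent → not met
8. condition 'seating capacity exceeds 50' holds; product liability coverage $800,000 < $900,000 → not met
9. open food-safety citations 0 ≤ 1 → met
10. condition 'serves alcohol' holds; choking-hazard poster absent → not met
11. ventilation inspection 530 days ago vs limit 365 → not met
12. pest-control treatment 523 days ago vs limit 730 → met
Not met: 3, 5, 6, 7, 8, 10, 11

3, 5, 6, 7, 8, 10, 11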